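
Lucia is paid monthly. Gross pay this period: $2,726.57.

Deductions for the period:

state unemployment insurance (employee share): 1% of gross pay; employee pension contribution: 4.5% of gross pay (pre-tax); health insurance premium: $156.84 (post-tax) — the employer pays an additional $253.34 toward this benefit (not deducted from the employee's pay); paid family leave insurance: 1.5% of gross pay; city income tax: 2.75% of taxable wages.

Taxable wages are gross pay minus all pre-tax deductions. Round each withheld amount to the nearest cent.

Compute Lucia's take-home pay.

Employee pension contribution: $2,726.57 × 0.045 = $122.70
Taxable wages = $2,726.57 − $122.70 = $2,603.87
City income tax: $2,603.87 × 0.0275 = $71.61
Paid family leave insurance: $2,726.57 × 0.015 = $40.90
State unemployment insurance (employee share): $2,726.57 × 0.01 = $27.27
Health insurance premium: $156.84
(Employer's $253.34 toward health insurance premium is not withheld from the employee.)
Total deductions = $122.70 + $71.61 + $40.90 + $27.27 + $156.84 = $419.32
Net pay = $2,726.57 − $419.32 = $2,307.25

$2,307.25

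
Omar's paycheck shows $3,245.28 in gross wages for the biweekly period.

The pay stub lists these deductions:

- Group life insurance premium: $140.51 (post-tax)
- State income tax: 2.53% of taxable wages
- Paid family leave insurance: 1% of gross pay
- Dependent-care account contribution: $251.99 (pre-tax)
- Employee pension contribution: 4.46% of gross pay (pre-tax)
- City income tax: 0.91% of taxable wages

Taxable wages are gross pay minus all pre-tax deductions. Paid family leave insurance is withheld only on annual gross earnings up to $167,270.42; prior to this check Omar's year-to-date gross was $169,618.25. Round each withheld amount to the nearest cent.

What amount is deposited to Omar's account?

$2,610.05

Dependent-care account contribution: $251.99
Employee pension contribution: $3,245.28 × 0.0446 = $144.74
Pre-tax total = $251.99 + $144.74 = $396.73
Taxable wages = $3,245.28 − $396.73 = $2,848.55
State income tax: $2,848.55 × 0.0253 = $72.07
City income tax: $2,848.55 × 0.0091 = $25.92
Paid family leave insurance: annual cap $167,270.42 already reached (YTD $169,618.25), so $0.00
Group life insurance premium: $140.51
Total deductions = $251.99 + $144.74 + $72.07 + $25.92 + $0.00 + $140.51 = $635.23
Net pay = $3,245.28 − $635.23 = $2,610.05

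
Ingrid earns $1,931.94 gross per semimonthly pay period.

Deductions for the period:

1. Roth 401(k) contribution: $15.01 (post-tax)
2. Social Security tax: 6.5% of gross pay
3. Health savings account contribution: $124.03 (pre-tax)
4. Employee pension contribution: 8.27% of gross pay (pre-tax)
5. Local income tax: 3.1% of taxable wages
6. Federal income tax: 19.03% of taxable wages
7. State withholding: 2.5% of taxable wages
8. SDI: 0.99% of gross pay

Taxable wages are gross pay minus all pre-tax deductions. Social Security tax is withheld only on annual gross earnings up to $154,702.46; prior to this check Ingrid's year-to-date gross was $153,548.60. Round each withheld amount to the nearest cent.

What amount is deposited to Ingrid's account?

Employee pension contribution: $1,931.94 × 0.0827 = $159.77
Health savings account contribution: $124.03
Pre-tax total = $159.77 + $124.03 = $283.80
Taxable wages = $1,931.94 − $283.80 = $1,648.14
State withholding: $1,648.14 × 0.025 = $41.20
Federal income tax: $1,648.14 × 0.1903 = $313.64
Local income tax: $1,648.14 × 0.031 = $51.09
Social Security tax: only $154,702.46 − $153,548.60 = $1,153.86 of this check is subject → $1,153.86 × 0.065 = $75.00
SDI: $1,931.94 × 0.0099 = $19.13
Roth 401(k) contribution: $15.01
Total deductions = $159.77 + $124.03 + $41.20 + $313.64 + $51.09 + $75.00 + $19.13 + $15.01 = $798.87
Net pay = $1,931.94 − $798.87 = $1,133.07

$1,133.07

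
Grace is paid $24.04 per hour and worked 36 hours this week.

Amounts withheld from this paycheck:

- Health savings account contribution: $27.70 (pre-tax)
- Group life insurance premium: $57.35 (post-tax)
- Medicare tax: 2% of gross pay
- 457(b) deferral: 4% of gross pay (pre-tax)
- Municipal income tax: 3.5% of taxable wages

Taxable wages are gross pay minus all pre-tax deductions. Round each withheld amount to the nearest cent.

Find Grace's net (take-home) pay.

$700.35

Gross pay: 36 × $24.04 = $865.44
457(b) deferral: $865.44 × 0.04 = $34.62
Health savings account contribution: $27.70
Pre-tax total = $34.62 + $27.70 = $62.32
Taxable wages = $865.44 − $62.32 = $803.12
Municipal income tax: $803.12 × 0.035 = $28.11
Medicare tax: $865.44 × 0.02 = $17.31
Group life insurance premium: $57.35
Total deductions = $34.62 + $27.70 + $28.11 + $17.31 + $57.35 = $165.09
Net pay = $865.44 − $165.09 = $700.35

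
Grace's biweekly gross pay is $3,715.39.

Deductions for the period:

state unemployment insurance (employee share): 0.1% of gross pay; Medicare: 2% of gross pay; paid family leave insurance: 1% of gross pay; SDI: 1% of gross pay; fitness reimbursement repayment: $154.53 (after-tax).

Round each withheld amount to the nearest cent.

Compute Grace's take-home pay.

$3,408.53

SDI: $3,715.39 × 0.01 = $37.15
Medicare: $3,715.39 × 0.02 = $74.31
Paid family leave insurance: $3,715.39 × 0.01 = $37.15
State unemployment insurance (employee share): $3,715.39 × 0.001 = $3.72
Fitness reimbursement repayment: $154.53
Total deductions = $37.15 + $74.31 + $37.15 + $3.72 + $154.53 = $306.86
Net pay = $3,715.39 − $306.86 = $3,408.53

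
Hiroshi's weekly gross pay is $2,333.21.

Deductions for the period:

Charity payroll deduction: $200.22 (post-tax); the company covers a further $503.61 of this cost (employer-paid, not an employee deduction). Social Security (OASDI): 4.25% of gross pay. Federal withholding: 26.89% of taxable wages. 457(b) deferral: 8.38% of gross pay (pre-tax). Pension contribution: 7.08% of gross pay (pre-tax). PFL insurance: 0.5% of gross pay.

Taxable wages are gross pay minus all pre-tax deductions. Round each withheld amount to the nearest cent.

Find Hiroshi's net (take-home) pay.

$1,131.04

457(b) deferral: $2,333.21 × 0.0838 = $195.52
Pension contribution: $2,333.21 × 0.0708 = $165.19
Pre-tax total = $195.52 + $165.19 = $360.71
Taxable wages = $2,333.21 − $360.71 = $1,972.50
Federal withholding: $1,972.50 × 0.2689 = $530.41
PFL insurance: $2,333.21 × 0.005 = $11.67
Social Security (OASDI): $2,333.21 × 0.0425 = $99.16
Charity payroll deduction: $200.22
(Employer's $503.61 toward charity payroll deduction is not withheld from the employee.)
Total deductions = $195.52 + $165.19 + $530.41 + $11.67 + $99.16 + $200.22 = $1,202.17
Net pay = $2,333.21 − $1,202.17 = $1,131.04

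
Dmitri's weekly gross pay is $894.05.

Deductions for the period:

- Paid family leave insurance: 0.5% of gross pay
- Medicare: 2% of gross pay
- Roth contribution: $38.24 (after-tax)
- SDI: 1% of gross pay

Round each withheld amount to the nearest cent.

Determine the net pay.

Medicare: $894.05 × 0.02 = $17.88
Paid family leave insurance: $894.05 × 0.005 = $4.47
SDI: $894.05 × 0.01 = $8.94
Roth contribution: $38.24
Total deductions = $17.88 + $4.47 + $8.94 + $38.24 = $69.53
Net pay = $894.05 − $69.53 = $824.52

$824.52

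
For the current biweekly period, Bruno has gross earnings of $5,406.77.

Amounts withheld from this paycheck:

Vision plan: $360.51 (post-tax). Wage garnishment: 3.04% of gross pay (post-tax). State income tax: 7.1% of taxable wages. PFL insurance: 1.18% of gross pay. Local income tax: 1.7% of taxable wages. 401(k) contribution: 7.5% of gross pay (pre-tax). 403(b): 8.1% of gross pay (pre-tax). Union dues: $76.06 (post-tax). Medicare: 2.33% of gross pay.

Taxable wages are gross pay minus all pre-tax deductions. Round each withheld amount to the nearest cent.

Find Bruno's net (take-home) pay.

403(b): $5,406.77 × 0.081 = $437.95
401(k) contribution: $5,406.77 × 0.075 = $405.51
Pre-tax total = $437.95 + $405.51 = $843.46
Taxable wages = $5,406.77 − $843.46 = $4,563.31
State income tax: $4,563.31 × 0.071 = $324.00
Local income tax: $4,563.31 × 0.017 = $77.58
PFL insurance: $5,406.77 × 0.0118 = $63.80
Medicare: $5,406.77 × 0.0233 = $125.98
Union dues: $76.06
Wage garnishment: $5,406.77 × 0.0304 = $164.37
Vision plan: $360.51
Total deductions = $437.95 + $405.51 + $324.00 + $77.58 + $63.80 + $125.98 + $76.06 + $164.37 + $360.51 = $2,035.76
Net pay = $5,406.77 − $2,035.76 = $3,371.01

$3,371.01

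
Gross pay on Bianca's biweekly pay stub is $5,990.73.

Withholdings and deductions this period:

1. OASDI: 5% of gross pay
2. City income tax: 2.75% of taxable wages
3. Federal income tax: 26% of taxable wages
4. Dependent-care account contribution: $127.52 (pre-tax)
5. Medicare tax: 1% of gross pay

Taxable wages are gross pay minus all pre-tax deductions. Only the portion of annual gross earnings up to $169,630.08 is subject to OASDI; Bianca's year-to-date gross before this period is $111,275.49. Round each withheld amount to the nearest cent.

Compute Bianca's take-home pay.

$3,818.09

Dependent-care account contribution: $127.52
Taxable wages = $5,990.73 − $127.52 = $5,863.21
City income tax: $5,863.21 × 0.0275 = $161.24
Federal income tax: $5,863.21 × 0.26 = $1,524.43
OASDI: cap not yet reached, full $5,990.73 is subject → $5,990.73 × 0.05 = $299.54
Medicare tax: $5,990.73 × 0.01 = $59.91
Total deductions = $127.52 + $161.24 + $1,524.43 + $299.54 + $59.91 = $2,172.64
Net pay = $5,990.73 − $2,172.64 = $3,818.09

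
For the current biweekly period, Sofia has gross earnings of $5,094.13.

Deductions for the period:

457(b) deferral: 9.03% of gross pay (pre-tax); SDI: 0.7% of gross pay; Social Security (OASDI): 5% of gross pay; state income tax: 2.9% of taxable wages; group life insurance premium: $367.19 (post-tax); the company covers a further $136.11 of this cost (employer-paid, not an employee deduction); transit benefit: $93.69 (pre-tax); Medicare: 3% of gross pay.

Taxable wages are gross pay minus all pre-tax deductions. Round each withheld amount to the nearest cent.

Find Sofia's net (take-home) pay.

$3,598.39

Transit benefit: $93.69
457(b) deferral: $5,094.13 × 0.0903 = $460.00
Pre-tax total = $93.69 + $460.00 = $553.69
Taxable wages = $5,094.13 − $553.69 = $4,540.44
State income tax: $4,540.44 × 0.029 = $131.67
Medicare: $5,094.13 × 0.03 = $152.82
SDI: $5,094.13 × 0.007 = $35.66
Social Security (OASDI): $5,094.13 × 0.05 = $254.71
Group life insurance premium: $367.19
(Employer's $136.11 toward group life insurance premium is not withheld from the employee.)
Total deductions = $93.69 + $460.00 + $131.67 + $152.82 + $35.66 + $254.71 + $367.19 = $1,495.74
Net pay = $5,094.13 − $1,495.74 = $3,598.39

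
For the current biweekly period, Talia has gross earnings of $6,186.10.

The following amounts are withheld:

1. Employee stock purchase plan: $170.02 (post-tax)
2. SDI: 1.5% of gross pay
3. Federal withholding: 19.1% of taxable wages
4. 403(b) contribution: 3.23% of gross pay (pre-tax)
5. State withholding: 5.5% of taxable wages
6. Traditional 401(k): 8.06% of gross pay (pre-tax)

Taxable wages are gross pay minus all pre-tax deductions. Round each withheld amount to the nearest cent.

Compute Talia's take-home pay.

$3,874.91

Traditional 401(k): $6,186.10 × 0.0806 = $498.60
403(b) contribution: $6,186.10 × 0.0323 = $199.81
Pre-tax total = $498.60 + $199.81 = $698.41
Taxable wages = $6,186.10 − $698.41 = $5,487.69
Federal withholding: $5,487.69 × 0.191 = $1,048.15
State withholding: $5,487.69 × 0.055 = $301.82
SDI: $6,186.10 × 0.015 = $92.79
Employee stock purchase plan: $170.02
Total deductions = $498.60 + $199.81 + $1,048.15 + $301.82 + $92.79 + $170.02 = $2,311.19
Net pay = $6,186.10 − $2,311.19 = $3,874.91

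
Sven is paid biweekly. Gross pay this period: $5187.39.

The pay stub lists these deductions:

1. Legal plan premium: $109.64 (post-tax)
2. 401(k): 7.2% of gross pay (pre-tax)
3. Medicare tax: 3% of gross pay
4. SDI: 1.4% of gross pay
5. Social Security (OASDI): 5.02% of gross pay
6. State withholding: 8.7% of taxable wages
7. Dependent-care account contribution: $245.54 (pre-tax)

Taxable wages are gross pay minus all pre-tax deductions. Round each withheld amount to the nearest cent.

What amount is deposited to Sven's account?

401(k): $5187.39 × 0.072 = $373.49
Dependent-care account contribution: $245.54
Pre-tax total = $373.49 + $245.54 = $619.03
Taxable wages = $5187.39 − $619.03 = $4568.36
State withholding: $4568.36 × 0.087 = $397.45
SDI: $5187.39 × 0.014 = $72.62
Social Security (OASDI): $5187.39 × 0.0502 = $260.41
Medicare tax: $5187.39 × 0.03 = $155.62
Legal plan premium: $109.64
Total deductions = $373.49 + $245.54 + $397.45 + $72.62 + $260.41 + $155.62 + $109.64 = $1614.77
Net pay = $5187.39 − $1614.77 = $3572.62

$3572.62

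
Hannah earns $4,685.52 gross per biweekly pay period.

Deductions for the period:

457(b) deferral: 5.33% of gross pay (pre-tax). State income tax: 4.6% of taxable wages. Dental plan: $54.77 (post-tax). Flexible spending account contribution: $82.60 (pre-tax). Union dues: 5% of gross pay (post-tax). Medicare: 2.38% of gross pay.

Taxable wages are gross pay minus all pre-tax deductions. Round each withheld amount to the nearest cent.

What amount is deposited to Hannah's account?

457(b) deferral: $4,685.52 × 0.0533 = $249.74
Flexible spending account contribution: $82.60
Pre-tax total = $249.74 + $82.60 = $332.34
Taxable wages = $4,685.52 − $332.34 = $4,353.18
State income tax: $4,353.18 × 0.046 = $200.25
Medicare: $4,685.52 × 0.0238 = $111.52
Union dues: $4,685.52 × 0.05 = $234.28
Dental plan: $54.77
Total deductions = $249.74 + $82.60 + $200.25 + $111.52 + $234.28 + $54.77 = $933.16
Net pay = $4,685.52 − $933.16 = $3,752.36

$3,752.36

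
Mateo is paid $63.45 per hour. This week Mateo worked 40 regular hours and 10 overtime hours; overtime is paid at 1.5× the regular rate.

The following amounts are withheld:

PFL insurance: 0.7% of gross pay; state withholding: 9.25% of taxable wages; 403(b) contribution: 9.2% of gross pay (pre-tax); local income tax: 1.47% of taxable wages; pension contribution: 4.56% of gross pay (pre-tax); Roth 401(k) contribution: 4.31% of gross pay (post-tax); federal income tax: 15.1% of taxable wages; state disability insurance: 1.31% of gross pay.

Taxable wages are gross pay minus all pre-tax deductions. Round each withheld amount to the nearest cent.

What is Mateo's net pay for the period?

Regular pay: 40 × $63.45 = $2538.00
Overtime pay: 10 × $63.45 × 1.5 = $951.75
Gross pay = $2538.00 + $951.75 = $3489.75
Pension contribution: $3489.75 × 0.0456 = $159.13
403(b) contribution: $3489.75 × 0.092 = $321.06
Pre-tax total = $159.13 + $321.06 = $480.19
Taxable wages = $3489.75 − $480.19 = $3009.56
Local income tax: $3009.56 × 0.0147 = $44.24
State withholding: $3009.56 × 0.0925 = $278.38
Federal income tax: $3009.56 × 0.151 = $454.44
State disability insurance: $3489.75 × 0.0131 = $45.72
PFL insurance: $3489.75 × 0.007 = $24.43
Roth 401(k) contribution: $3489.75 × 0.0431 = $150.41
Total deductions = $159.13 + $321.06 + $44.24 + $278.38 + $454.44 + $45.72 + $24.43 + $150.41 = $1477.81
Net pay = $3489.75 − $1477.81 = $2011.94

$2011.94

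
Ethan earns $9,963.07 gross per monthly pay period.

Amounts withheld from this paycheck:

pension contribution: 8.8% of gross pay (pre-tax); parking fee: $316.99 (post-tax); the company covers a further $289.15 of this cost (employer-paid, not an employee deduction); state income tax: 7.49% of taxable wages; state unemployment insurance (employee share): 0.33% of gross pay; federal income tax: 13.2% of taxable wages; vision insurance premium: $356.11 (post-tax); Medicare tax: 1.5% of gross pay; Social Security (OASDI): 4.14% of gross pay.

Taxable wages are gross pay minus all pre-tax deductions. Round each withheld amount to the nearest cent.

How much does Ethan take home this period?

Pension contribution: $9,963.07 × 0.088 = $876.75
Taxable wages = $9,963.07 − $876.75 = $9,086.32
Federal income tax: $9,086.32 × 0.132 = $1,199.39
State income tax: $9,086.32 × 0.0749 = $680.57
Medicare tax: $9,963.07 × 0.015 = $149.45
State unemployment insurance (employee share): $9,963.07 × 0.0033 = $32.88
Social Security (OASDI): $9,963.07 × 0.0414 = $412.47
Vision insurance premium: $356.11
Parking fee: $316.99
(Employer's $289.15 toward parking fee is not withheld from the employee.)
Total deductions = $876.75 + $1,199.39 + $680.57 + $149.45 + $32.88 + $412.47 + $356.11 + $316.99 = $4,024.61
Net pay = $9,963.07 − $4,024.61 = $5,938.46

$5,938.46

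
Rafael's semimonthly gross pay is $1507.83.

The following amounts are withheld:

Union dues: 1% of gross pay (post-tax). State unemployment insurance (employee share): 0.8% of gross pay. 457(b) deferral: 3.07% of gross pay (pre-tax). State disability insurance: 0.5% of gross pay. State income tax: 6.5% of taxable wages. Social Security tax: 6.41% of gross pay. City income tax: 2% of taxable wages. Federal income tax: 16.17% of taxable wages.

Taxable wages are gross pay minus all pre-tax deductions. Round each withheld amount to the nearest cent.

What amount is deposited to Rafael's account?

457(b) deferral: $1507.83 × 0.0307 = $46.29
Taxable wages = $1507.83 − $46.29 = $1461.54
Federal income tax: $1461.54 × 0.1617 = $236.33
State income tax: $1461.54 × 0.065 = $95.00
City income tax: $1461.54 × 0.02 = $29.23
State unemployment insurance (employee share): $1507.83 × 0.008 = $12.06
State disability insurance: $1507.83 × 0.005 = $7.54
Social Security tax: $1507.83 × 0.0641 = $96.65
Union dues: $1507.83 × 0.01 = $15.08
Total deductions = $46.29 + $236.33 + $95.00 + $29.23 + $12.06 + $7.54 + $96.65 + $15.08 = $538.18
Net pay = $1507.83 − $538.18 = $969.65

$969.65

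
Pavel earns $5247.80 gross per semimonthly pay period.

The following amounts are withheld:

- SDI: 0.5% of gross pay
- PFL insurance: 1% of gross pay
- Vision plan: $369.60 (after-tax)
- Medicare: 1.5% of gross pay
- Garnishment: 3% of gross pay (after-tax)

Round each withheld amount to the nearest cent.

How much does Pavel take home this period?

$4563.33

Medicare: $5247.80 × 0.015 = $78.72
PFL insurance: $5247.80 × 0.01 = $52.48
SDI: $5247.80 × 0.005 = $26.24
Garnishment: $5247.80 × 0.03 = $157.43
Vision plan: $369.60
Total deductions = $78.72 + $52.48 + $26.24 + $157.43 + $369.60 = $684.47
Net pay = $5247.80 − $684.47 = $4563.33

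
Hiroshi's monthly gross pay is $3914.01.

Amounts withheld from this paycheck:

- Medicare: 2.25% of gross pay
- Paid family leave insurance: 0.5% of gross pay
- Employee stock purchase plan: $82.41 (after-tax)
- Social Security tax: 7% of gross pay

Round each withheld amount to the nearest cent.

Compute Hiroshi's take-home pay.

$3449.98

Social Security tax: $3914.01 × 0.07 = $273.98
Medicare: $3914.01 × 0.0225 = $88.07
Paid family leave insurance: $3914.01 × 0.005 = $19.57
Employee stock purchase plan: $82.41
Total deductions = $273.98 + $88.07 + $19.57 + $82.41 = $464.03
Net pay = $3914.01 − $464.03 = $3449.98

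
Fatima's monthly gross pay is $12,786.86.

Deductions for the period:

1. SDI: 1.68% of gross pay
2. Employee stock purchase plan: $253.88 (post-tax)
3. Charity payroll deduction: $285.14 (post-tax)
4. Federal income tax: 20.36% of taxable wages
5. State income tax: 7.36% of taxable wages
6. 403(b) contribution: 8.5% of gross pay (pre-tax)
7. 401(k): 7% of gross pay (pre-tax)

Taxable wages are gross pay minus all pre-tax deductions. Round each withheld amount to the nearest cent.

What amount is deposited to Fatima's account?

403(b) contribution: $12,786.86 × 0.085 = $1,086.88
401(k): $12,786.86 × 0.07 = $895.08
Pre-tax total = $1,086.88 + $895.08 = $1,981.96
Taxable wages = $12,786.86 − $1,981.96 = $10,804.90
State income tax: $10,804.90 × 0.0736 = $795.24
Federal income tax: $10,804.90 × 0.2036 = $2,199.88
SDI: $12,786.86 × 0.0168 = $214.82
Employee stock purchase plan: $253.88
Charity payroll deduction: $285.14
Total deductions = $1,086.88 + $895.08 + $795.24 + $2,199.88 + $214.82 + $253.88 + $285.14 = $5,730.92
Net pay = $12,786.86 − $5,730.92 = $7,055.94

$7,055.94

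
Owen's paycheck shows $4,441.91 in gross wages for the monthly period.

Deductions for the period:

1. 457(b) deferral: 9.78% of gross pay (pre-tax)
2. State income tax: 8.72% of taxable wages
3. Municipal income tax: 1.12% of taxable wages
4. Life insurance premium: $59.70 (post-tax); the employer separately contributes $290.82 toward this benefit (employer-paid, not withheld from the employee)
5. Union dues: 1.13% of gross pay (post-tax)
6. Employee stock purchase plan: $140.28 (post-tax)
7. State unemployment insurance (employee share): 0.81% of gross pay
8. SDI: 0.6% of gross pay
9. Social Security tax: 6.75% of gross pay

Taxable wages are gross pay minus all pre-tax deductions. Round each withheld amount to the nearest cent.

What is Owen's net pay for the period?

$3,000.53

457(b) deferral: $4,441.91 × 0.0978 = $434.42
Taxable wages = $4,441.91 − $434.42 = $4,007.49
State income tax: $4,007.49 × 0.0872 = $349.45
Municipal income tax: $4,007.49 × 0.0112 = $44.88
SDI: $4,441.91 × 0.006 = $26.65
State unemployment insurance (employee share): $4,441.91 × 0.0081 = $35.98
Social Security tax: $4,441.91 × 0.0675 = $299.83
Life insurance premium: $59.70
Union dues: $4,441.91 × 0.0113 = $50.19
Employee stock purchase plan: $140.28
(Employer's $290.82 toward life insurance premium is not withheld from the employee.)
Total deductions = $434.42 + $349.45 + $44.88 + $26.65 + $35.98 + $299.83 + $59.70 + $50.19 + $140.28 = $1,441.38
Net pay = $4,441.91 − $1,441.38 = $3,000.53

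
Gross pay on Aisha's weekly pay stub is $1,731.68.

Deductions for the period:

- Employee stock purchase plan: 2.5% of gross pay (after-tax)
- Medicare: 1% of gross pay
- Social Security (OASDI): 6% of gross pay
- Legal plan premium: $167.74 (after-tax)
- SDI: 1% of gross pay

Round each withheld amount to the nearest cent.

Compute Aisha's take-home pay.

SDI: $1,731.68 × 0.01 = $17.32
Medicare: $1,731.68 × 0.01 = $17.32
Social Security (OASDI): $1,731.68 × 0.06 = $103.90
Employee stock purchase plan: $1,731.68 × 0.025 = $43.29
Legal plan premium: $167.74
Total deductions = $17.32 + $17.32 + $103.90 + $43.29 + $167.74 = $349.57
Net pay = $1,731.68 − $349.57 = $1,382.11

$1,382.11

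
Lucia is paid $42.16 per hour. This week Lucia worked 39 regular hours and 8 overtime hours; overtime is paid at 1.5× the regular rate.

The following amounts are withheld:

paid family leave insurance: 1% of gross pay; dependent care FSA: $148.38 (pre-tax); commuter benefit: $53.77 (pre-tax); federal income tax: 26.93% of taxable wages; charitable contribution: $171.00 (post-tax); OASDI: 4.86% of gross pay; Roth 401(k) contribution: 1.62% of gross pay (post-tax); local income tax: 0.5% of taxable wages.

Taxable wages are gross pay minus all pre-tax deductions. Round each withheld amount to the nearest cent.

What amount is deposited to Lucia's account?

$1,081.84

Regular pay: 39 × $42.16 = $1,644.24
Overtime pay: 8 × $42.16 × 1.5 = $505.92
Gross pay = $1,644.24 + $505.92 = $2,150.16
Dependent care FSA: $148.38
Commuter benefit: $53.77
Pre-tax total = $148.38 + $53.77 = $202.15
Taxable wages = $2,150.16 − $202.15 = $1,948.01
Federal income tax: $1,948.01 × 0.2693 = $524.60
Local income tax: $1,948.01 × 0.005 = $9.74
Paid family leave insurance: $2,150.16 × 0.01 = $21.50
OASDI: $2,150.16 × 0.0486 = $104.50
Roth 401(k) contribution: $2,150.16 × 0.0162 = $34.83
Charitable contribution: $171.00
Total deductions = $148.38 + $53.77 + $524.60 + $9.74 + $21.50 + $104.50 + $34.83 + $171.00 = $1,068.32
Net pay = $2,150.16 − $1,068.32 = $1,081.84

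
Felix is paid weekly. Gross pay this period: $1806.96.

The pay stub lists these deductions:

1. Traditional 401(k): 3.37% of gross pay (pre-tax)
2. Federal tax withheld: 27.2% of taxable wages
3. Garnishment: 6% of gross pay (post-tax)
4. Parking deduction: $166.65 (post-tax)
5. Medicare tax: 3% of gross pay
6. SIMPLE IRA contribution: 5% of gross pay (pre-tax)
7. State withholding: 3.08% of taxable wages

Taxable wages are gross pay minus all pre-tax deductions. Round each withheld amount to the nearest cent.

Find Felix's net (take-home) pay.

Traditional 401(k): $1806.96 × 0.0337 = $60.89
SIMPLE IRA contribution: $1806.96 × 0.05 = $90.35
Pre-tax total = $60.89 + $90.35 = $151.24
Taxable wages = $1806.96 − $151.24 = $1655.72
Federal tax withheld: $1655.72 × 0.272 = $450.36
State withholding: $1655.72 × 0.0308 = $51.00
Medicare tax: $1806.96 × 0.03 = $54.21
Parking deduction: $166.65
Garnishment: $1806.96 × 0.06 = $108.42
Total deductions = $60.89 + $90.35 + $450.36 + $51.00 + $54.21 + $166.65 + $108.42 = $981.88
Net pay = $1806.96 − $981.88 = $825.08

$825.08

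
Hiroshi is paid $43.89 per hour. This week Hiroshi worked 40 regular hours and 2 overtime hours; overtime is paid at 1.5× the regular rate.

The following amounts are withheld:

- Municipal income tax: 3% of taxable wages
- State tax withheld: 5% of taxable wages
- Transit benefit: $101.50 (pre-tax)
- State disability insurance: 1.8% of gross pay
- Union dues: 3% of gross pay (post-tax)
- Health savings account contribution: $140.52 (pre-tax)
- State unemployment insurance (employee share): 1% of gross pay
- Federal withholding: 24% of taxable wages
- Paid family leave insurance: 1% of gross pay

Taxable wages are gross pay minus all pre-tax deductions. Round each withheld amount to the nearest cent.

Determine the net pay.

$990.44

Regular pay: 40 × $43.89 = $1,755.60
Overtime pay: 2 × $43.89 × 1.5 = $131.67
Gross pay = $1,755.60 + $131.67 = $1,887.27
Transit benefit: $101.50
Health savings account contribution: $140.52
Pre-tax total = $101.50 + $140.52 = $242.02
Taxable wages = $1,887.27 − $242.02 = $1,645.25
State tax withheld: $1,645.25 × 0.05 = $82.26
Municipal income tax: $1,645.25 × 0.03 = $49.36
Federal withholding: $1,645.25 × 0.24 = $394.86
State unemployment insurance (employee share): $1,887.27 × 0.01 = $18.87
State disability insurance: $1,887.27 × 0.018 = $33.97
Paid family leave insurance: $1,887.27 × 0.01 = $18.87
Union dues: $1,887.27 × 0.03 = $56.62
Total deductions = $101.50 + $140.52 + $82.26 + $49.36 + $394.86 + $18.87 + $33.97 + $18.87 + $56.62 = $896.83
Net pay = $1,887.27 − $896.83 = $990.44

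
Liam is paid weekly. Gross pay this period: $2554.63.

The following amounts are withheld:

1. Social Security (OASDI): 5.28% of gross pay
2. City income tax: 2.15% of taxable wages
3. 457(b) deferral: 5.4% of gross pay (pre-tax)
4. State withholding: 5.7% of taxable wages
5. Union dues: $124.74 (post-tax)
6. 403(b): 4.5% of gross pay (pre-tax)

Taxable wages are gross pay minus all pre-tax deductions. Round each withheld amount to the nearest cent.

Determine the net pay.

$1861.41

403(b): $2554.63 × 0.045 = $114.96
457(b) deferral: $2554.63 × 0.054 = $137.95
Pre-tax total = $114.96 + $137.95 = $252.91
Taxable wages = $2554.63 − $252.91 = $2301.72
City income tax: $2301.72 × 0.0215 = $49.49
State withholding: $2301.72 × 0.057 = $131.20
Social Security (OASDI): $2554.63 × 0.0528 = $134.88
Union dues: $124.74
Total deductions = $114.96 + $137.95 + $49.49 + $131.20 + $134.88 + $124.74 = $693.22
Net pay = $2554.63 − $693.22 = $1861.41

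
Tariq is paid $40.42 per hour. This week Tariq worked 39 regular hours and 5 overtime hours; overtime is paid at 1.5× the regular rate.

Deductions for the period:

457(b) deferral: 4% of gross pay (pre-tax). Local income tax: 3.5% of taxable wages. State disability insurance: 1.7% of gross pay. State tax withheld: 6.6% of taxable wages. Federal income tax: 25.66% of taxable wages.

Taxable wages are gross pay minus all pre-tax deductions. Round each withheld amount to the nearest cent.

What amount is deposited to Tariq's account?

Regular pay: 39 × $40.42 = $1,576.38
Overtime pay: 5 × $40.42 × 1.5 = $303.15
Gross pay = $1,576.38 + $303.15 = $1,879.53
457(b) deferral: $1,879.53 × 0.04 = $75.18
Taxable wages = $1,879.53 − $75.18 = $1,804.35
Local income tax: $1,804.35 × 0.035 = $63.15
State tax withheld: $1,804.35 × 0.066 = $119.09
Federal income tax: $1,804.35 × 0.2566 = $463.00
State disability insurance: $1,879.53 × 0.017 = $31.95
Total deductions = $75.18 + $63.15 + $119.09 + $463.00 + $31.95 = $752.37
Net pay = $1,879.53 − $752.37 = $1,127.16

$1,127.16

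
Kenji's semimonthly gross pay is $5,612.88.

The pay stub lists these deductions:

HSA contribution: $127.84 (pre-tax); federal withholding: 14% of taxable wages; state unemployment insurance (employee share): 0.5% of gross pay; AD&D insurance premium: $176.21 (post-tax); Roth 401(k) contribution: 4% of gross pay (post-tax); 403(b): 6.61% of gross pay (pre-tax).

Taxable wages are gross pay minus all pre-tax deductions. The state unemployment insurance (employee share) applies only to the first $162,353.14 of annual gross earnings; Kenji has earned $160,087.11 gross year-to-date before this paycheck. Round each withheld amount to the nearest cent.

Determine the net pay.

$3,986.01

HSA contribution: $127.84
403(b): $5,612.88 × 0.0661 = $371.01
Pre-tax total = $127.84 + $371.01 = $498.85
Taxable wages = $5,612.88 − $498.85 = $5,114.03
Federal withholding: $5,114.03 × 0.14 = $715.96
State unemployment insurance (employee share): only $162,353.14 − $160,087.11 = $2,266.03 of this check is subject → $2,266.03 × 0.005 = $11.33
Roth 401(k) contribution: $5,612.88 × 0.04 = $224.52
AD&D insurance premium: $176.21
Total deductions = $127.84 + $371.01 + $715.96 + $11.33 + $224.52 + $176.21 = $1,626.87
Net pay = $5,612.88 − $1,626.87 = $3,986.01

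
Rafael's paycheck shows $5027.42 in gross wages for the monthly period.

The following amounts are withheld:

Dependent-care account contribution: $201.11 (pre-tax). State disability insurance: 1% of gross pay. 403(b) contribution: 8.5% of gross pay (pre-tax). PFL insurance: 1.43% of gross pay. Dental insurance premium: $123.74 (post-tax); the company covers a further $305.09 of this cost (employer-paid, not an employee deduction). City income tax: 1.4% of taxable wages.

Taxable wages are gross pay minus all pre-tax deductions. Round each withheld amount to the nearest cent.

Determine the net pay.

$4091.49

Dependent-care account contribution: $201.11
403(b) contribution: $5027.42 × 0.085 = $427.33
Pre-tax total = $201.11 + $427.33 = $628.44
Taxable wages = $5027.42 − $628.44 = $4398.98
City income tax: $4398.98 × 0.014 = $61.59
PFL insurance: $5027.42 × 0.0143 = $71.89
State disability insurance: $5027.42 × 0.01 = $50.27
Dental insurance premium: $123.74
(Employer's $305.09 toward dental insurance premium is not withheld from the employee.)
Total deductions = $201.11 + $427.33 + $61.59 + $71.89 + $50.27 + $123.74 = $935.93
Net pay = $5027.42 − $935.93 = $4091.49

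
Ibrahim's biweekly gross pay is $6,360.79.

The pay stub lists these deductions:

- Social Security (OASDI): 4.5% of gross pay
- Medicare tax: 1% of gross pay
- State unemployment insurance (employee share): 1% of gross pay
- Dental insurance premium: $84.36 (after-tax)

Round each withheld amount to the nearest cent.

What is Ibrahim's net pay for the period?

Medicare tax: $6,360.79 × 0.01 = $63.61
State unemployment insurance (employee share): $6,360.79 × 0.01 = $63.61
Social Security (OASDI): $6,360.79 × 0.045 = $286.24
Dental insurance premium: $84.36
Total deductions = $63.61 + $63.61 + $286.24 + $84.36 = $497.82
Net pay = $6,360.79 − $497.82 = $5,862.97

$5,862.97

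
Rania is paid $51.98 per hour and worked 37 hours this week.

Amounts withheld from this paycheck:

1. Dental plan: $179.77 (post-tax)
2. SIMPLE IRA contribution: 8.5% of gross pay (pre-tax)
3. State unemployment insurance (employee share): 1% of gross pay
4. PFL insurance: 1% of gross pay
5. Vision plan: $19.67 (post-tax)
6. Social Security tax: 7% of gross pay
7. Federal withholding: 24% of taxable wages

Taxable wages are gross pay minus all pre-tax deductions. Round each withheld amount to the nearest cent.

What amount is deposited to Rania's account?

Gross pay: 37 × $51.98 = $1,923.26
SIMPLE IRA contribution: $1,923.26 × 0.085 = $163.48
Taxable wages = $1,923.26 − $163.48 = $1,759.78
Federal withholding: $1,759.78 × 0.24 = $422.35
PFL insurance: $1,923.26 × 0.01 = $19.23
State unemployment insurance (employee share): $1,923.26 × 0.01 = $19.23
Social Security tax: $1,923.26 × 0.07 = $134.63
Vision plan: $19.67
Dental plan: $179.77
Total deductions = $163.48 + $422.35 + $19.23 + $19.23 + $134.63 + $19.67 + $179.77 = $958.36
Net pay = $1,923.26 − $958.36 = $964.90

$964.90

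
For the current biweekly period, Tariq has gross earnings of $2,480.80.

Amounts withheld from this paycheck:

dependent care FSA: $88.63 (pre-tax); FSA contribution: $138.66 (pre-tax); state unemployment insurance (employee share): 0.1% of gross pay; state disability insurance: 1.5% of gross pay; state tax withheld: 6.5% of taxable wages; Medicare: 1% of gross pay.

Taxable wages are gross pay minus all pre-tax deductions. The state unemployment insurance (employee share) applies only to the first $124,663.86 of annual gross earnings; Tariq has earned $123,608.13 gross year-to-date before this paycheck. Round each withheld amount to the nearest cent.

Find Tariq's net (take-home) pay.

$2,043.95

Dependent care FSA: $88.63
FSA contribution: $138.66
Pre-tax total = $88.63 + $138.66 = $227.29
Taxable wages = $2,480.80 − $227.29 = $2,253.51
State tax withheld: $2,253.51 × 0.065 = $146.48
State disability insurance: $2,480.80 × 0.015 = $37.21
State unemployment insurance (employee share): only $124,663.86 − $123,608.13 = $1,055.73 of this check is subject → $1,055.73 × 0.001 = $1.06
Medicare: $2,480.80 × 0.01 = $24.81
Total deductions = $88.63 + $138.66 + $146.48 + $37.21 + $1.06 + $24.81 = $436.85
Net pay = $2,480.80 − $436.85 = $2,043.95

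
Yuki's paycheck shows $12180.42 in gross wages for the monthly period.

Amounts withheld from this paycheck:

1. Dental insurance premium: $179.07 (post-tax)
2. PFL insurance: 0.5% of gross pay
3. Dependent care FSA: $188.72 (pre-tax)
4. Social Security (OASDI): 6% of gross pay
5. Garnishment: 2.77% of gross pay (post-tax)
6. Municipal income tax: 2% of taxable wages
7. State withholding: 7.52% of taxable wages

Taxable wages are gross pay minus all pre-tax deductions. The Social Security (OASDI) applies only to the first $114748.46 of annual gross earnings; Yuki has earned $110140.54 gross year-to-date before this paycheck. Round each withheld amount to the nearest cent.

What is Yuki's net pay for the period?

Dependent care FSA: $188.72
Taxable wages = $12180.42 − $188.72 = $11991.70
State withholding: $11991.70 × 0.0752 = $901.78
Municipal income tax: $11991.70 × 0.02 = $239.83
PFL insurance: $12180.42 × 0.005 = $60.90
Social Security (OASDI): only $114748.46 − $110140.54 = $4607.92 of this check is subject → $4607.92 × 0.06 = $276.48
Dental insurance premium: $179.07
Garnishment: $12180.42 × 0.0277 = $337.40
Total deductions = $188.72 + $901.78 + $239.83 + $60.90 + $276.48 + $179.07 + $337.40 = $2184.18
Net pay = $12180.42 − $2184.18 = $9996.24

$9996.24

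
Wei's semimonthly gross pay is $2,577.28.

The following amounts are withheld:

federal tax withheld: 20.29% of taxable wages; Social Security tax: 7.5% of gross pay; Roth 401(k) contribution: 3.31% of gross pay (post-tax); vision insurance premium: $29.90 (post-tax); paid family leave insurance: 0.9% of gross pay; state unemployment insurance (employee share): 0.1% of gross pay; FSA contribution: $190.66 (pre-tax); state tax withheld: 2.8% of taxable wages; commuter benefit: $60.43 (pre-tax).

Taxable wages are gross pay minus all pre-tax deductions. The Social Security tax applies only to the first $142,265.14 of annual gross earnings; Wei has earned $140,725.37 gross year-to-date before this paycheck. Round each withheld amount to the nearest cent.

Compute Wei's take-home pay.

$1,532.61

FSA contribution: $190.66
Commuter benefit: $60.43
Pre-tax total = $190.66 + $60.43 = $251.09
Taxable wages = $2,577.28 − $251.09 = $2,326.19
Federal tax withheld: $2,326.19 × 0.2029 = $471.98
State tax withheld: $2,326.19 × 0.028 = $65.13
Paid family leave insurance: $2,577.28 × 0.009 = $23.20
State unemployment insurance (employee share): $2,577.28 × 0.001 = $2.58
Social Security tax: only $142,265.14 − $140,725.37 = $1,539.77 of this check is subject → $1,539.77 × 0.075 = $115.48
Roth 401(k) contribution: $2,577.28 × 0.0331 = $85.31
Vision insurance premium: $29.90
Total deductions = $190.66 + $60.43 + $471.98 + $65.13 + $23.20 + $2.58 + $115.48 + $85.31 + $29.90 = $1,044.67
Net pay = $2,577.28 − $1,044.67 = $1,532.61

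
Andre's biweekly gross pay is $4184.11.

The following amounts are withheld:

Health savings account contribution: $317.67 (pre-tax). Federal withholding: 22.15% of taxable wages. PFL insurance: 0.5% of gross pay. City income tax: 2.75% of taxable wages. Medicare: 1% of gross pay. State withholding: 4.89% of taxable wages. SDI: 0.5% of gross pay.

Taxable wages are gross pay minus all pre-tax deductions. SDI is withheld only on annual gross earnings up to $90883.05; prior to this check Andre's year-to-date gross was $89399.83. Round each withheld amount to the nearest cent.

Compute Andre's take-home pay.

Health savings account contribution: $317.67
Taxable wages = $4184.11 − $317.67 = $3866.44
City income tax: $3866.44 × 0.0275 = $106.33
State withholding: $3866.44 × 0.0489 = $189.07
Federal withholding: $3866.44 × 0.2215 = $856.42
SDI: only $90883.05 − $89399.83 = $1483.22 of this check is subject → $1483.22 × 0.005 = $7.42
Medicare: $4184.11 × 0.01 = $41.84
PFL insurance: $4184.11 × 0.005 = $20.92
Total deductions = $317.67 + $106.33 + $189.07 + $856.42 + $7.42 + $41.84 + $20.92 = $1539.67
Net pay = $4184.11 − $1539.67 = $2644.44

$2644.44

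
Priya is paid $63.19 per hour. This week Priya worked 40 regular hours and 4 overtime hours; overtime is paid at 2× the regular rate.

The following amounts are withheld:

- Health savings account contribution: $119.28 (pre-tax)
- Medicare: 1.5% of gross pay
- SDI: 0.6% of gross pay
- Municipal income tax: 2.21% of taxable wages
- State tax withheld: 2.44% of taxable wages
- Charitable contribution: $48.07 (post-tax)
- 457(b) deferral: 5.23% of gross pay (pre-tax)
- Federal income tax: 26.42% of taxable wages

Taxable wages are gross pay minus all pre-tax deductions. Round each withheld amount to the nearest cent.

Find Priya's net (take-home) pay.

$1,787.39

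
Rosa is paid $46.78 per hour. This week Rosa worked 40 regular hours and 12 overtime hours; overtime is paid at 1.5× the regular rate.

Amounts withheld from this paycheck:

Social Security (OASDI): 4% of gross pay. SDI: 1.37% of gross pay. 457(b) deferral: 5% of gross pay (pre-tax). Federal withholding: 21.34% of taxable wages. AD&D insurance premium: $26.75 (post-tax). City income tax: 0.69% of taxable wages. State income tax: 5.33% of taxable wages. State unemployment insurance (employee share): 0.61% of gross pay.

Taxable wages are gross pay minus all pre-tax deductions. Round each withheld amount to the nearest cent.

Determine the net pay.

Regular pay: 40 × $46.78 = $1,871.20
Overtime pay: 12 × $46.78 × 1.5 = $842.04
Gross pay = $1,871.20 + $842.04 = $2,713.24
457(b) deferral: $2,713.24 × 0.05 = $135.66
Taxable wages = $2,713.24 − $135.66 = $2,577.58
State income tax: $2,577.58 × 0.0533 = $137.39
City income tax: $2,577.58 × 0.0069 = $17.79
Federal withholding: $2,577.58 × 0.2134 = $550.06
SDI: $2,713.24 × 0.0137 = $37.17
State unemployment insurance (employee share): $2,713.24 × 0.0061 = $16.55
Social Security (OASDI): $2,713.24 × 0.04 = $108.53
AD&D insurance premium: $26.75
Total deductions = $135.66 + $137.39 + $17.79 + $550.06 + $37.17 + $16.55 + $108.53 + $26.75 = $1,029.90
Net pay = $2,713.24 − $1,029.90 = $1,683.34

$1,683.34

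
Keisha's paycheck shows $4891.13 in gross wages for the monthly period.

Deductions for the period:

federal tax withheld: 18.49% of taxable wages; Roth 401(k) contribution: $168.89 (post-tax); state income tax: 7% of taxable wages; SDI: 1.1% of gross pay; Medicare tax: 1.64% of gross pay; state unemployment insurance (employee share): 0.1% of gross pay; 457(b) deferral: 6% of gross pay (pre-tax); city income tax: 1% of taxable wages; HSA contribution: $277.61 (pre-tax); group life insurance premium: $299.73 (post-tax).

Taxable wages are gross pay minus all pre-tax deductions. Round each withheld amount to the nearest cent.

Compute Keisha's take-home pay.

$2568.15

457(b) deferral: $4891.13 × 0.06 = $293.47
HSA contribution: $277.61
Pre-tax total = $293.47 + $277.61 = $571.08
Taxable wages = $4891.13 − $571.08 = $4320.05
City income tax: $4320.05 × 0.01 = $43.20
State income tax: $4320.05 × 0.07 = $302.40
Federal tax withheld: $4320.05 × 0.1849 = $798.78
State unemployment insurance (employee share): $4891.13 × 0.001 = $4.89
SDI: $4891.13 × 0.011 = $53.80
Medicare tax: $4891.13 × 0.0164 = $80.21
Group life insurance premium: $299.73
Roth 401(k) contribution: $168.89
Total deductions = $293.47 + $277.61 + $43.20 + $302.40 + $798.78 + $4.89 + $53.80 + $80.21 + $299.73 + $168.89 = $2322.98
Net pay = $4891.13 − $2322.98 = $2568.15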